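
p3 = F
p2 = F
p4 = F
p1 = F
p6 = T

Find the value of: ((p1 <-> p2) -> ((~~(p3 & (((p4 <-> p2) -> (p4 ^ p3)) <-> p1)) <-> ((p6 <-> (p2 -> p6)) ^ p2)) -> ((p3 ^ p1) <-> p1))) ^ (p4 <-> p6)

T

Substituting p3=F, p2=F, p4=F, p1=F, p6=T:
p1 <-> p2 = F <-> F = T
p4 <-> p2 = F <-> F = T
p4 ^ p3 = F ^ F = F
(p4 <-> p2) -> (p4 ^ p3) = T -> F = F
((p4 <-> p2) -> (p4 ^ p3)) <-> p1 = F <-> F = T
p3 & (((p4 <-> p2) -> (p4 ^ p3)) <-> p1) = F & T = F
~(p3 & (((p4 <-> p2) -> (p4 ^ p3)) <-> p1)) = ~F = T
~~(p3 & (((p4 <-> p2) -> (p4 ^ p3)) <-> p1)) = ~T = F
p2 -> p6 = F -> T = T
p6 <-> (p2 -> p6) = T <-> T = T
(p6 <-> (p2 -> p6)) ^ p2 = T ^ F = T
~~(p3 & (((p4 <-> p2) -> (p4 ^ p3)) <-> p1)) <-> ((p6 <-> (p2 -> p6)) ^ p2) = F <-> T = F
p3 ^ p1 = F ^ F = F
(p3 ^ p1) <-> p1 = F <-> F = T
(~~(p3 & (((p4 <-> p2) -> (p4 ^ p3)) <-> p1)) <-> ((p6 <-> (p2 -> p6)) ^ p2)) -> ((p3 ^ p1) <-> p1) = F -> T = T
(p1 <-> p2) -> ((~~(p3 & (((p4 <-> p2) -> (p4 ^ p3)) <-> p1)) <-> ((p6 <-> (p2 -> p6)) ^ p2)) -> ((p3 ^ p1) <-> p1)) = T -> T = T
p4 <-> p6 = F <-> T = F
((p1 <-> p2) -> ((~~(p3 & (((p4 <-> p2) -> (p4 ^ p3)) <-> p1)) <-> ((p6 <-> (p2 -> p6)) ^ p2)) -> ((p3 ^ p1) <-> p1))) ^ (p4 <-> p6) = T ^ F = T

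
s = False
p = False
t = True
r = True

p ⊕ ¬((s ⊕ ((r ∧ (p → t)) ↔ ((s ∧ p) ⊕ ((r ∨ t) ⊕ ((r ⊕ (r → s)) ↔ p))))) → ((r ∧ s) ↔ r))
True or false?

True

p → t = False → True = True
r ∧ (p → t) = True ∧ True = True
s ∧ p = False ∧ False = False
r ∨ t = True ∨ True = True
r → s = True → False = False
r ⊕ (r → s) = True ⊕ False = True
(r ⊕ (r → s)) ↔ p = True ↔ False = False
(r ∨ t) ⊕ ((r ⊕ (r → s)) ↔ p) = True ⊕ False = True
(s ∧ p) ⊕ ((r ∨ t) ⊕ ((r ⊕ (r → s)) ↔ p)) = False ⊕ True = True
(r ∧ (p → t)) ↔ ((s ∧ p) ⊕ ((r ∨ t) ⊕ ((r ⊕ (r → s)) ↔ p))) = True ↔ True = True
s ⊕ ((r ∧ (p → t)) ↔ ((s ∧ p) ⊕ ((r ∨ t) ⊕ ((r ⊕ (r → s)) ↔ p)))) = False ⊕ True = True
r ∧ s = True ∧ False = False
(r ∧ s) ↔ r = False ↔ True = False
(s ⊕ ((r ∧ (p → t)) ↔ ((s ∧ p) ⊕ ((r ∨ t) ⊕ ((r ⊕ (r → s)) ↔ p))))) → ((r ∧ s) ↔ r) = True → False = False
¬((s ⊕ ((r ∧ (p → t)) ↔ ((s ∧ p) ⊕ ((r ∨ t) ⊕ ((r ⊕ (r → s)) ↔ p))))) → ((r ∧ s) ↔ r)) = ¬False = True
p ⊕ ¬((s ⊕ ((r ∧ (p → t)) ↔ ((s ∧ p) ⊕ ((r ∨ t) ⊕ ((r ⊕ (r → s)) ↔ p))))) → ((r ∧ s) ↔ r)) = False ⊕ True = True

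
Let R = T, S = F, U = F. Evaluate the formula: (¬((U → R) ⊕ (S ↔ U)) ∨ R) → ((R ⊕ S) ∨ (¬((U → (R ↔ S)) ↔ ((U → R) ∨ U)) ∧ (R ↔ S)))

T

U → R = F → T = T
S ↔ U = F ↔ F = T
(U → R) ⊕ (S ↔ U) = T ⊕ T = F
¬((U → R) ⊕ (S ↔ U)) = ¬F = T
¬((U → R) ⊕ (S ↔ U)) ∨ R = T ∨ T = T
R ⊕ S = T ⊕ F = T
R ↔ S = T ↔ F = F
U → (R ↔ S) = F → F = T
U → R = F → T = T
(U → R) ∨ U = T ∨ F = T
(U → (R ↔ S)) ↔ ((U → R) ∨ U) = T ↔ T = T
¬((U → (R ↔ S)) ↔ ((U → R) ∨ U)) = ¬T = F
R ↔ S = T ↔ F = F
¬((U → (R ↔ S)) ↔ ((U → R) ∨ U)) ∧ (R ↔ S) = F ∧ F = F
(R ⊕ S) ∨ (¬((U → (R ↔ S)) ↔ ((U → R) ∨ U)) ∧ (R ↔ S)) = T ∨ F = T
(¬((U → R) ⊕ (S ↔ U)) ∨ R) → ((R ⊕ S) ∨ (¬((U → (R ↔ S)) ↔ ((U → R) ∨ U)) ∧ (R ↔ S))) = T → T = T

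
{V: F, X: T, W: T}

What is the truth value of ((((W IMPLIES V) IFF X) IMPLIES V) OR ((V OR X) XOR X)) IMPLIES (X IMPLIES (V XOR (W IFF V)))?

W IMPLIES V = T IMPLIES F = F
(W IMPLIES V) IFF X = F IFF T = F
((W IMPLIES V) IFF X) IMPLIES V = F IMPLIES F = T
V OR X = F OR T = T
(V OR X) XOR X = T XOR T = F
(((W IMPLIES V) IFF X) IMPLIES V) OR ((V OR X) XOR X) = T OR F = T
W IFF V = T IFF F = F
V XOR (W IFF V) = F XOR F = F
X IMPLIES (V XOR (W IFF V)) = T IMPLIES F = F
((((W IMPLIES V) IFF X) IMPLIES V) OR ((V OR X) XOR X)) IMPLIES (X IMPLIES (V XOR (W IFF V))) = T IMPLIES F = F

F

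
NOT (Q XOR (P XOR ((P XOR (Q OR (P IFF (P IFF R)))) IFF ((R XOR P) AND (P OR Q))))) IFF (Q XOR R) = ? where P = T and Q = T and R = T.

T

P IFF R = T IFF T = T
P IFF (P IFF R) = T IFF T = T
Q OR (P IFF (P IFF R)) = T OR T = T
P XOR (Q OR (P IFF (P IFF R))) = T XOR T = F
R XOR P = T XOR T = F
P OR Q = T OR T = T
(R XOR P) AND (P OR Q) = F AND T = F
(P XOR (Q OR (P IFF (P IFF R)))) IFF ((R XOR P) AND (P OR Q)) = F IFF F = T
P XOR ((P XOR (Q OR (P IFF (P IFF R)))) IFF ((R XOR P) AND (P OR Q))) = T XOR T = F
Q XOR (P XOR ((P XOR (Q OR (P IFF (P IFF R)))) IFF ((R XOR P) AND (P OR Q)))) = T XOR F = T
NOT (Q XOR (P XOR ((P XOR (Q OR (P IFF (P IFF R)))) IFF ((R XOR P) AND (P OR Q))))) = NOT T = F
Q XOR R = T XOR T = F
NOT (Q XOR (P XOR ((P XOR (Q OR (P IFF (P IFF R)))) IFF ((R XOR P) AND (P OR Q))))) IFF (Q XOR R) = F IFF F = T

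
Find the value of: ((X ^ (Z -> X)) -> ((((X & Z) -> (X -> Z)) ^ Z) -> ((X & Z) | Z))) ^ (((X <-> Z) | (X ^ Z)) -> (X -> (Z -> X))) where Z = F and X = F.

Z -> X = F -> F = T
X ^ (Z -> X) = F ^ T = T
X & Z = F & F = F
X -> Z = F -> F = T
(X & Z) -> (X -> Z) = F -> T = T
((X & Z) -> (X -> Z)) ^ Z = T ^ F = T
X & Z = F & F = F
(X & Z) | Z = F | F = F
(((X & Z) -> (X -> Z)) ^ Z) -> ((X & Z) | Z) = T -> F = F
(X ^ (Z -> X)) -> ((((X & Z) -> (X -> Z)) ^ Z) -> ((X & Z) | Z)) = T -> F = F
X <-> Z = F <-> F = T
X ^ Z = F ^ F = F
(X <-> Z) | (X ^ Z) = T | F = T
Z -> X = F -> F = T
X -> (Z -> X) = F -> T = T
((X <-> Z) | (X ^ Z)) -> (X -> (Z -> X)) = T -> T = T
((X ^ (Z -> X)) -> ((((X & Z) -> (X -> Z)) ^ Z) -> ((X & Z) | Z))) ^ (((X <-> Z) | (X ^ Z)) -> (X -> (Z -> X))) = F ^ T = T

T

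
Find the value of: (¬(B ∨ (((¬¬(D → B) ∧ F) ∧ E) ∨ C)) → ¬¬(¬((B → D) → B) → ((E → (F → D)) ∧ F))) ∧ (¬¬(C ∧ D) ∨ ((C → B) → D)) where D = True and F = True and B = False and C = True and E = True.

True

Substituting D=True, F=True, B=False, C=True, E=True:
D → B = True → False = False
¬(D → B) = ¬False = True
¬¬(D → B) = ¬True = False
¬¬(D → B) ∧ F = False ∧ True = False
(¬¬(D → B) ∧ F) ∧ E = False ∧ True = False
((¬¬(D → B) ∧ F) ∧ E) ∨ C = False ∨ True = True
B ∨ (((¬¬(D → B) ∧ F) ∧ E) ∨ C) = False ∨ True = True
¬(B ∨ (((¬¬(D → B) ∧ F) ∧ E) ∨ C)) = ¬True = False
B → D = False → True = True
(B → D) → B = True → False = False
¬((B → D) → B) = ¬False = True
F → D = True → True = True
E → (F → D) = True → True = True
(E → (F → D)) ∧ F = True ∧ True = True
¬((B → D) → B) → ((E → (F → D)) ∧ F) = True → True = True
¬(¬((B → D) → B) → ((E → (F → D)) ∧ F)) = ¬True = False
¬¬(¬((B → D) → B) → ((E → (F → D)) ∧ F)) = ¬False = True
¬(B ∨ (((¬¬(D → B) ∧ F) ∧ E) ∨ C)) → ¬¬(¬((B → D) → B) → ((E → (F → D)) ∧ F)) = False → True = True
C ∧ D = True ∧ True = True
¬(C ∧ D) = ¬True = False
¬¬(C ∧ D) = ¬False = True
C → B = True → False = False
(C → B) → D = False → True = True
¬¬(C ∧ D) ∨ ((C → B) → D) = True ∨ True = True
(¬(B ∨ (((¬¬(D → B) ∧ F) ∧ E) ∨ C)) → ¬¬(¬((B → D) → B) → ((E → (F → D)) ∧ F))) ∧ (¬¬(C ∧ D) ∨ ((C → B) → D)) = True ∧ True = True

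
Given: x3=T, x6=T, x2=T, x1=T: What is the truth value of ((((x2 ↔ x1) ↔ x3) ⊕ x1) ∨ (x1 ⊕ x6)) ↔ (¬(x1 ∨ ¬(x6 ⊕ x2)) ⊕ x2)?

F

x2 ↔ x1 = T ↔ T = T
(x2 ↔ x1) ↔ x3 = T ↔ T = T
((x2 ↔ x1) ↔ x3) ⊕ x1 = T ⊕ T = F
x1 ⊕ x6 = T ⊕ T = F
(((x2 ↔ x1) ↔ x3) ⊕ x1) ∨ (x1 ⊕ x6) = F ∨ F = F
x6 ⊕ x2 = T ⊕ T = F
¬(x6 ⊕ x2) = ¬F = T
x1 ∨ ¬(x6 ⊕ x2) = T ∨ T = T
¬(x1 ∨ ¬(x6 ⊕ x2)) = ¬T = F
¬(x1 ∨ ¬(x6 ⊕ x2)) ⊕ x2 = F ⊕ T = T
((((x2 ↔ x1) ↔ x3) ⊕ x1) ∨ (x1 ⊕ x6)) ↔ (¬(x1 ∨ ¬(x6 ⊕ x2)) ⊕ x2) = F ↔ T = F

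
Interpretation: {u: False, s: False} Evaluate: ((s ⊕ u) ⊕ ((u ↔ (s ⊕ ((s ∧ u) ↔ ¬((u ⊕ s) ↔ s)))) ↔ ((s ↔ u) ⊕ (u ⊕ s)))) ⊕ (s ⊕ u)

False

Substituting u=False, s=False:
s ⊕ u = False ⊕ False = False
s ∧ u = False ∧ False = False
u ⊕ s = False ⊕ False = False
(u ⊕ s) ↔ s = False ↔ False = True
¬((u ⊕ s) ↔ s) = ¬True = False
(s ∧ u) ↔ ¬((u ⊕ s) ↔ s) = False ↔ False = True
s ⊕ ((s ∧ u) ↔ ¬((u ⊕ s) ↔ s)) = False ⊕ True = True
u ↔ (s ⊕ ((s ∧ u) ↔ ¬((u ⊕ s) ↔ s))) = False ↔ True = False
s ↔ u = False ↔ False = True
u ⊕ s = False ⊕ False = False
(s ↔ u) ⊕ (u ⊕ s) = True ⊕ False = True
(u ↔ (s ⊕ ((s ∧ u) ↔ ¬((u ⊕ s) ↔ s)))) ↔ ((s ↔ u) ⊕ (u ⊕ s)) = False ↔ True = False
(s ⊕ u) ⊕ ((u ↔ (s ⊕ ((s ∧ u) ↔ ¬((u ⊕ s) ↔ s)))) ↔ ((s ↔ u) ⊕ (u ⊕ s))) = False ⊕ False = False
s ⊕ u = False ⊕ False = False
((s ⊕ u) ⊕ ((u ↔ (s ⊕ ((s ∧ u) ↔ ¬((u ⊕ s) ↔ s)))) ↔ ((s ↔ u) ⊕ (u ⊕ s)))) ⊕ (s ⊕ u) = False ⊕ False = False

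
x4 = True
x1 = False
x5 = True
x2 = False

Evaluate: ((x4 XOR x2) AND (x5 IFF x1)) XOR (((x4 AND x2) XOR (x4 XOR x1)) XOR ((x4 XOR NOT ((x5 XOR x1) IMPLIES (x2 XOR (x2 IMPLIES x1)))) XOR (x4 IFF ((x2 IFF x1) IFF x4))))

True

x4 XOR x2 = True XOR False = True
x5 IFF x1 = True IFF False = False
(x4 XOR x2) AND (x5 IFF x1) = True AND False = False
x4 AND x2 = True AND False = False
x4 XOR x1 = True XOR False = True
(x4 AND x2) XOR (x4 XOR x1) = False XOR True = True
x5 XOR x1 = True XOR False = True
x2 IMPLIES x1 = False IMPLIES False = True
x2 XOR (x2 IMPLIES x1) = False XOR True = True
(x5 XOR x1) IMPLIES (x2 XOR (x2 IMPLIES x1)) = True IMPLIES True = True
NOT ((x5 XOR x1) IMPLIES (x2 XOR (x2 IMPLIES x1))) = NOT True = False
x4 XOR NOT ((x5 XOR x1) IMPLIES (x2 XOR (x2 IMPLIES x1))) = True XOR False = True
x2 IFF x1 = False IFF False = True
(x2 IFF x1) IFF x4 = True IFF True = True
x4 IFF ((x2 IFF x1) IFF x4) = True IFF True = True
(x4 XOR NOT ((x5 XOR x1) IMPLIES (x2 XOR (x2 IMPLIES x1)))) XOR (x4 IFF ((x2 IFF x1) IFF x4)) = True XOR True = False
((x4 AND x2) XOR (x4 XOR x1)) XOR ((x4 XOR NOT ((x5 XOR x1) IMPLIES (x2 XOR (x2 IMPLIES x1)))) XOR (x4 IFF ((x2 IFF x1) IFF x4))) = True XOR False = True
((x4 XOR x2) AND (x5 IFF x1)) XOR (((x4 AND x2) XOR (x4 XOR x1)) XOR ((x4 XOR NOT ((x5 XOR x1) IMPLIES (x2 XOR (x2 IMPLIES x1)))) XOR (x4 IFF ((x2 IFF x1) IFF x4)))) = False XOR True = True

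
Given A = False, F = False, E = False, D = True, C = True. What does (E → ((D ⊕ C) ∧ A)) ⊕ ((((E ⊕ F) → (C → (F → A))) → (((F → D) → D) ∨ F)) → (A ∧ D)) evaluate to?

True

Substituting A=False, F=False, E=False, D=True, C=True:
D ⊕ C = True ⊕ True = False
(D ⊕ C) ∧ A = False ∧ False = False
E → ((D ⊕ C) ∧ A) = False → False = True
E ⊕ F = False ⊕ False = False
F → A = False → False = True
C → (F → A) = True → True = True
(E ⊕ F) → (C → (F → A)) = False → True = True
F → D = False → True = True
(F → D) → D = True → True = True
((F → D) → D) ∨ F = True ∨ False = True
((E ⊕ F) → (C → (F → A))) → (((F → D) → D) ∨ F) = True → True = True
A ∧ D = False ∧ True = False
(((E ⊕ F) → (C → (F → A))) → (((F → D) → D) ∨ F)) → (A ∧ D) = True → False = False
(E → ((D ⊕ C) ∧ A)) ⊕ ((((E ⊕ F) → (C → (F → A))) → (((F → D) → D) ∨ F)) → (A ∧ D)) = True ⊕ False = True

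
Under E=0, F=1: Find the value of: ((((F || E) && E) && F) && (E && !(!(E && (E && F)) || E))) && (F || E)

F || E = 1 || 0 = 1
(F || E) && E = 1 && 0 = 0
((F || E) && E) && F = 0 && 1 = 0
E && F = 0 && 1 = 0
E && (E && F) = 0 && 0 = 0
!(E && (E && F)) = !0 = 1
!(E && (E && F)) || E = 1 || 0 = 1
!(!(E && (E && F)) || E) = !1 = 0
E && !(!(E && (E && F)) || E) = 0 && 0 = 0
(((F || E) && E) && F) && (E && !(!(E && (E && F)) || E)) = 0 && 0 = 0
F || E = 1 || 0 = 1
((((F || E) && E) && F) && (E && !(!(E && (E && F)) || E))) && (F || E) = 0 && 1 = 0

0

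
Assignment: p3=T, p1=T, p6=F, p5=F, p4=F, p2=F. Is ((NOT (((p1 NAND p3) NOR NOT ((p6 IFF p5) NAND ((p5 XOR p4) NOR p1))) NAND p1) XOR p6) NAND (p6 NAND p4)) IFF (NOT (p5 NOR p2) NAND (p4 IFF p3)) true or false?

F

p1 NAND p3 = T NAND T = F
p6 IFF p5 = F IFF F = T
p5 XOR p4 = F XOR F = F
(p5 XOR p4) NOR p1 = F NOR T = F
(p6 IFF p5) NAND ((p5 XOR p4) NOR p1) = T NAND F = T
NOT ((p6 IFF p5) NAND ((p5 XOR p4) NOR p1)) = NOT T = F
(p1 NAND p3) NOR NOT ((p6 IFF p5) NAND ((p5 XOR p4) NOR p1)) = F NOR F = T
((p1 NAND p3) NOR NOT ((p6 IFF p5) NAND ((p5 XOR p4) NOR p1))) NAND p1 = T NAND T = F
NOT (((p1 NAND p3) NOR NOT ((p6 IFF p5) NAND ((p5 XOR p4) NOR p1))) NAND p1) = NOT F = T
NOT (((p1 NAND p3) NOR NOT ((p6 IFF p5) NAND ((p5 XOR p4) NOR p1))) NAND p1) XOR p6 = T XOR F = T
p6 NAND p4 = F NAND F = T
(NOT (((p1 NAND p3) NOR NOT ((p6 IFF p5) NAND ((p5 XOR p4) NOR p1))) NAND p1) XOR p6) NAND (p6 NAND p4) = T NAND T = F
p5 NOR p2 = F NOR F = T
NOT (p5 NOR p2) = NOT T = F
p4 IFF p3 = F IFF T = F
NOT (p5 NOR p2) NAND (p4 IFF p3) = F NAND F = T
((NOT (((p1 NAND p3) NOR NOT ((p6 IFF p5) NAND ((p5 XOR p4) NOR p1))) NAND p1) XOR p6) NAND (p6 NAND p4)) IFF (NOT (p5 NOR p2) NAND (p4 IFF p3)) = F IFF T = F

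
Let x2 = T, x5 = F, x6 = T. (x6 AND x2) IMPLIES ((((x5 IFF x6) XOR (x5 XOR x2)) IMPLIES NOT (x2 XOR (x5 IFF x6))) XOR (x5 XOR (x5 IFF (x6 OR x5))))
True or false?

F

Substituting x2=T, x5=F, x6=T:
x6 AND x2 = T AND T = T
x5 IFF x6 = F IFF T = F
x5 XOR x2 = F XOR T = T
(x5 IFF x6) XOR (x5 XOR x2) = F XOR T = T
x5 IFF x6 = F IFF T = F
x2 XOR (x5 IFF x6) = T XOR F = T
NOT (x2 XOR (x5 IFF x6)) = NOT T = F
((x5 IFF x6) XOR (x5 XOR x2)) IMPLIES NOT (x2 XOR (x5 IFF x6)) = T IMPLIES F = F
x6 OR x5 = T OR F = T
x5 IFF (x6 OR x5) = F IFF T = F
x5 XOR (x5 IFF (x6 OR x5)) = F XOR F = F
(((x5 IFF x6) XOR (x5 XOR x2)) IMPLIES NOT (x2 XOR (x5 IFF x6))) XOR (x5 XOR (x5 IFF (x6 OR x5))) = F XOR F = F
(x6 AND x2) IMPLIES ((((x5 IFF x6) XOR (x5 XOR x2)) IMPLIES NOT (x2 XOR (x5 IFF x6))) XOR (x5 XOR (x5 IFF (x6 OR x5)))) = T IMPLIES F = F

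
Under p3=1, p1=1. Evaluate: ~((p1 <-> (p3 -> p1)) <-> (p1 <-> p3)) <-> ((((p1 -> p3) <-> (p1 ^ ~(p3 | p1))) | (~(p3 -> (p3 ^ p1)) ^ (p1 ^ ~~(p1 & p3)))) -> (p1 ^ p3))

p3 -> p1 = 1 -> 1 = 1
p1 <-> (p3 -> p1) = 1 <-> 1 = 1
p1 <-> p3 = 1 <-> 1 = 1
(p1 <-> (p3 -> p1)) <-> (p1 <-> p3) = 1 <-> 1 = 1
~((p1 <-> (p3 -> p1)) <-> (p1 <-> p3)) = ~1 = 0
p1 -> p3 = 1 -> 1 = 1
p3 | p1 = 1 | 1 = 1
~(p3 | p1) = ~1 = 0
p1 ^ ~(p3 | p1) = 1 ^ 0 = 1
(p1 -> p3) <-> (p1 ^ ~(p3 | p1)) = 1 <-> 1 = 1
p3 ^ p1 = 1 ^ 1 = 0
p3 -> (p3 ^ p1) = 1 -> 0 = 0
~(p3 -> (p3 ^ p1)) = ~0 = 1
p1 & p3 = 1 & 1 = 1
~(p1 & p3) = ~1 = 0
~~(p1 & p3) = ~0 = 1
p1 ^ ~~(p1 & p3) = 1 ^ 1 = 0
~(p3 -> (p3 ^ p1)) ^ (p1 ^ ~~(p1 & p3)) = 1 ^ 0 = 1
((p1 -> p3) <-> (p1 ^ ~(p3 | p1))) | (~(p3 -> (p3 ^ p1)) ^ (p1 ^ ~~(p1 & p3))) = 1 | 1 = 1
p1 ^ p3 = 1 ^ 1 = 0
(((p1 -> p3) <-> (p1 ^ ~(p3 | p1))) | (~(p3 -> (p3 ^ p1)) ^ (p1 ^ ~~(p1 & p3)))) -> (p1 ^ p3) = 1 -> 0 = 0
~((p1 <-> (p3 -> p1)) <-> (p1 <-> p3)) <-> ((((p1 -> p3) <-> (p1 ^ ~(p3 | p1))) | (~(p3 -> (p3 ^ p1)) ^ (p1 ^ ~~(p1 & p3)))) -> (p1 ^ p3)) = 0 <-> 0 = 1

1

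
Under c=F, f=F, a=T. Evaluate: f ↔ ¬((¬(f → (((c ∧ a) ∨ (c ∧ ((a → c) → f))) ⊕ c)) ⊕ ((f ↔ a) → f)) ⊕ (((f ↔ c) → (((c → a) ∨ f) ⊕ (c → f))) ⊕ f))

T

c ∧ a = F ∧ T = F
a → c = T → F = F
(a → c) → f = F → F = T
c ∧ ((a → c) → f) = F ∧ T = F
(c ∧ a) ∨ (c ∧ ((a → c) → f)) = F ∨ F = F
((c ∧ a) ∨ (c ∧ ((a → c) → f))) ⊕ c = F ⊕ F = F
f → (((c ∧ a) ∨ (c ∧ ((a → c) → f))) ⊕ c) = F → F = T
¬(f → (((c ∧ a) ∨ (c ∧ ((a → c) → f))) ⊕ c)) = ¬T = F
f ↔ a = F ↔ T = F
(f ↔ a) → f = F → F = T
¬(f → (((c ∧ a) ∨ (c ∧ ((a → c) → f))) ⊕ c)) ⊕ ((f ↔ a) → f) = F ⊕ T = T
f ↔ c = F ↔ F = T
c → a = F → T = T
(c → a) ∨ f = T ∨ F = T
c → f = F → F = T
((c → a) ∨ f) ⊕ (c → f) = T ⊕ T = F
(f ↔ c) → (((c → a) ∨ f) ⊕ (c → f)) = T → F = F
((f ↔ c) → (((c → a) ∨ f) ⊕ (c → f))) ⊕ f = F ⊕ F = F
(¬(f → (((c ∧ a) ∨ (c ∧ ((a → c) → f))) ⊕ c)) ⊕ ((f ↔ a) → f)) ⊕ (((f ↔ c) → (((c → a) ∨ f) ⊕ (c → f))) ⊕ f) = T ⊕ F = T
¬((¬(f → (((c ∧ a) ∨ (c ∧ ((a → c) → f))) ⊕ c)) ⊕ ((f ↔ a) → f)) ⊕ (((f ↔ c) → (((c → a) ∨ f) ⊕ (c → f))) ⊕ f)) = ¬T = F
f ↔ ¬((¬(f → (((c ∧ a) ∨ (c ∧ ((a → c) → f))) ⊕ c)) ⊕ ((f ↔ a) → f)) ⊕ (((f ↔ c) → (((c → a) ∨ f) ⊕ (c → f))) ⊕ f)) = F ↔ F = T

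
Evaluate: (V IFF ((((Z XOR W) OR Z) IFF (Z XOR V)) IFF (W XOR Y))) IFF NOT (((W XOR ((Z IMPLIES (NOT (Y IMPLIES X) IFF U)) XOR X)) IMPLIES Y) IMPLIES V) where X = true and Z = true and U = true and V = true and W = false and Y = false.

Z XOR W = true XOR false = true
(Z XOR W) OR Z = true OR true = true
Z XOR V = true XOR true = false
((Z XOR W) OR Z) IFF (Z XOR V) = true IFF false = false
W XOR Y = false XOR false = false
(((Z XOR W) OR Z) IFF (Z XOR V)) IFF (W XOR Y) = false IFF false = true
V IFF ((((Z XOR W) OR Z) IFF (Z XOR V)) IFF (W XOR Y)) = true IFF true = true
Y IMPLIES X = false IMPLIES true = true
NOT (Y IMPLIES X) = NOT true = false
NOT (Y IMPLIES X) IFF U = false IFF true = false
Z IMPLIES (NOT (Y IMPLIES X) IFF U) = true IMPLIES false = false
(Z IMPLIES (NOT (Y IMPLIES X) IFF U)) XOR X = false XOR true = true
W XOR ((Z IMPLIES (NOT (Y IMPLIES X) IFF U)) XOR X) = false XOR true = true
(W XOR ((Z IMPLIES (NOT (Y IMPLIES X) IFF U)) XOR X)) IMPLIES Y = true IMPLIES false = false
((W XOR ((Z IMPLIES (NOT (Y IMPLIES X) IFF U)) XOR X)) IMPLIES Y) IMPLIES V = false IMPLIES true = true
NOT (((W XOR ((Z IMPLIES (NOT (Y IMPLIES X) IFF U)) XOR X)) IMPLIES Y) IMPLIES V) = NOT true = false
(V IFF ((((Z XOR W) OR Z) IFF (Z XOR V)) IFF (W XOR Y))) IFF NOT (((W XOR ((Z IMPLIES (NOT (Y IMPLIES X) IFF U)) XOR X)) IMPLIES Y) IMPLIES V) = true IFF false = false

false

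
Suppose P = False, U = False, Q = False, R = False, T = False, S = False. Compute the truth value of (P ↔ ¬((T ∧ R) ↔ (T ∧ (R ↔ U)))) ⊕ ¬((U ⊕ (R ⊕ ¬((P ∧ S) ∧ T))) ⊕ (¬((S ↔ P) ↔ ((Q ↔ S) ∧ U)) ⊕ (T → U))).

T ∧ R = False ∧ False = False
R ↔ U = False ↔ False = True
T ∧ (R ↔ U) = False ∧ True = False
(T ∧ R) ↔ (T ∧ (R ↔ U)) = False ↔ False = True
¬((T ∧ R) ↔ (T ∧ (R ↔ U))) = ¬True = False
P ↔ ¬((T ∧ R) ↔ (T ∧ (R ↔ U))) = False ↔ False = True
P ∧ S = False ∧ False = False
(P ∧ S) ∧ T = False ∧ False = False
¬((P ∧ S) ∧ T) = ¬False = True
R ⊕ ¬((P ∧ S) ∧ T) = False ⊕ True = True
U ⊕ (R ⊕ ¬((P ∧ S) ∧ T)) = False ⊕ True = True
S ↔ P = False ↔ False = True
Q ↔ S = False ↔ False = True
(Q ↔ S) ∧ U = True ∧ False = False
(S ↔ P) ↔ ((Q ↔ S) ∧ U) = True ↔ False = False
¬((S ↔ P) ↔ ((Q ↔ S) ∧ U)) = ¬False = True
T → U = False → False = True
¬((S ↔ P) ↔ ((Q ↔ S) ∧ U)) ⊕ (T → U) = True ⊕ True = False
(U ⊕ (R ⊕ ¬((P ∧ S) ∧ T))) ⊕ (¬((S ↔ P) ↔ ((Q ↔ S) ∧ U)) ⊕ (T → U)) = True ⊕ False = True
¬((U ⊕ (R ⊕ ¬((P ∧ S) ∧ T))) ⊕ (¬((S ↔ P) ↔ ((Q ↔ S) ∧ U)) ⊕ (T → U))) = ¬True = False
(P ↔ ¬((T ∧ R) ↔ (T ∧ (R ↔ U)))) ⊕ ¬((U ⊕ (R ⊕ ¬((P ∧ S) ∧ T))) ⊕ (¬((S ↔ P) ↔ ((Q ↔ S) ∧ U)) ⊕ (T → U))) = True ⊕ False = True

True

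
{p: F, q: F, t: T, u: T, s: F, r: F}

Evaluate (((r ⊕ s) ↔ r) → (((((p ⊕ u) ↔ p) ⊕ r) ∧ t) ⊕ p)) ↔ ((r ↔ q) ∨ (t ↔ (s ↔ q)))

F

r ⊕ s = F ⊕ F = F
(r ⊕ s) ↔ r = F ↔ F = T
p ⊕ u = F ⊕ T = T
(p ⊕ u) ↔ p = T ↔ F = F
((p ⊕ u) ↔ p) ⊕ r = F ⊕ F = F
(((p ⊕ u) ↔ p) ⊕ r) ∧ t = F ∧ T = F
((((p ⊕ u) ↔ p) ⊕ r) ∧ t) ⊕ p = F ⊕ F = F
((r ⊕ s) ↔ r) → (((((p ⊕ u) ↔ p) ⊕ r) ∧ t) ⊕ p) = T → F = F
r ↔ q = F ↔ F = T
s ↔ q = F ↔ F = T
t ↔ (s ↔ q) = T ↔ T = T
(r ↔ q) ∨ (t ↔ (s ↔ q)) = T ∨ T = T
(((r ⊕ s) ↔ r) → (((((p ⊕ u) ↔ p) ⊕ r) ∧ t) ⊕ p)) ↔ ((r ↔ q) ∨ (t ↔ (s ↔ q))) = F ↔ T = F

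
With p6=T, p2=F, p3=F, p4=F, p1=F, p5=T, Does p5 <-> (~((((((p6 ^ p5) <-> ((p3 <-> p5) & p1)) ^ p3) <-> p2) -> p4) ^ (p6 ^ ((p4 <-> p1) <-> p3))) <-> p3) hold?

F

Substituting p6=T, p2=F, p3=F, p4=F, p1=F, p5=T:
p6 ^ p5 = T ^ T = F
p3 <-> p5 = F <-> T = F
(p3 <-> p5) & p1 = F & F = F
(p6 ^ p5) <-> ((p3 <-> p5) & p1) = F <-> F = T
((p6 ^ p5) <-> ((p3 <-> p5) & p1)) ^ p3 = T ^ F = T
(((p6 ^ p5) <-> ((p3 <-> p5) & p1)) ^ p3) <-> p2 = T <-> F = F
((((p6 ^ p5) <-> ((p3 <-> p5) & p1)) ^ p3) <-> p2) -> p4 = F -> F = T
p4 <-> p1 = F <-> F = T
(p4 <-> p1) <-> p3 = T <-> F = F
p6 ^ ((p4 <-> p1) <-> p3) = T ^ F = T
(((((p6 ^ p5) <-> ((p3 <-> p5) & p1)) ^ p3) <-> p2) -> p4) ^ (p6 ^ ((p4 <-> p1) <-> p3)) = T ^ T = F
~((((((p6 ^ p5) <-> ((p3 <-> p5) & p1)) ^ p3) <-> p2) -> p4) ^ (p6 ^ ((p4 <-> p1) <-> p3))) = ~F = T
~((((((p6 ^ p5) <-> ((p3 <-> p5) & p1)) ^ p3) <-> p2) -> p4) ^ (p6 ^ ((p4 <-> p1) <-> p3))) <-> p3 = T <-> F = F
p5 <-> (~((((((p6 ^ p5) <-> ((p3 <-> p5) & p1)) ^ p3) <-> p2) -> p4) ^ (p6 ^ ((p4 <-> p1) <-> p3))) <-> p3) = T <-> F = F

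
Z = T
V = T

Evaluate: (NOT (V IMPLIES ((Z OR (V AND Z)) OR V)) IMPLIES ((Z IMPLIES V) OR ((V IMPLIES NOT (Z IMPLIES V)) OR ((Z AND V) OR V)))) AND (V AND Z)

V AND Z = T AND T = T
Z OR (V AND Z) = T OR T = T
(Z OR (V AND Z)) OR V = T OR T = T
V IMPLIES ((Z OR (V AND Z)) OR V) = T IMPLIES T = T
NOT (V IMPLIES ((Z OR (V AND Z)) OR V)) = NOT T = F
Z IMPLIES V = T IMPLIES T = T
Z IMPLIES V = T IMPLIES T = T
NOT (Z IMPLIES V) = NOT T = F
V IMPLIES NOT (Z IMPLIES V) = T IMPLIES F = F
Z AND V = T AND T = T
(Z AND V) OR V = T OR T = T
(V IMPLIES NOT (Z IMPLIES V)) OR ((Z AND V) OR V) = F OR T = T
(Z IMPLIES V) OR ((V IMPLIES NOT (Z IMPLIES V)) OR ((Z AND V) OR V)) = T OR T = T
NOT (V IMPLIES ((Z OR (V AND Z)) OR V)) IMPLIES ((Z IMPLIES V) OR ((V IMPLIES NOT (Z IMPLIES V)) OR ((Z AND V) OR V))) = F IMPLIES T = T
V AND Z = T AND T = T
(NOT (V IMPLIES ((Z OR (V AND Z)) OR V)) IMPLIES ((Z IMPLIES V) OR ((V IMPLIES NOT (Z IMPLIES V)) OR ((Z AND V) OR V)))) AND (V AND Z) = T AND T = T

T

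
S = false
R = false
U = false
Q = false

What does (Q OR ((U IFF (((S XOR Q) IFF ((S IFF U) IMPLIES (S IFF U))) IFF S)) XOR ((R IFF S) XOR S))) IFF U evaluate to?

false

Substituting S=false, R=false, U=false, Q=false:
S XOR Q = false XOR false = false
S IFF U = false IFF false = true
S IFF U = false IFF false = true
(S IFF U) IMPLIES (S IFF U) = true IMPLIES true = true
(S XOR Q) IFF ((S IFF U) IMPLIES (S IFF U)) = false IFF true = false
((S XOR Q) IFF ((S IFF U) IMPLIES (S IFF U))) IFF S = false IFF false = true
U IFF (((S XOR Q) IFF ((S IFF U) IMPLIES (S IFF U))) IFF S) = false IFF true = false
R IFF S = false IFF false = true
(R IFF S) XOR S = true XOR false = true
(U IFF (((S XOR Q) IFF ((S IFF U) IMPLIES (S IFF U))) IFF S)) XOR ((R IFF S) XOR S) = false XOR true = true
Q OR ((U IFF (((S XOR Q) IFF ((S IFF U) IMPLIES (S IFF U))) IFF S)) XOR ((R IFF S) XOR S)) = false OR true = true
(Q OR ((U IFF (((S XOR Q) IFF ((S IFF U) IMPLIES (S IFF U))) IFF S)) XOR ((R IFF S) XOR S))) IFF U = true IFF false = false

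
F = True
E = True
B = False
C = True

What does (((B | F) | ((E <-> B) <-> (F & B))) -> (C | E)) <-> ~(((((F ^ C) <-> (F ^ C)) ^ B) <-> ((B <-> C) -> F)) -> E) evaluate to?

False

B | F = False | True = True
E <-> B = True <-> False = False
F & B = True & False = False
(E <-> B) <-> (F & B) = False <-> False = True
(B | F) | ((E <-> B) <-> (F & B)) = True | True = True
C | E = True | True = True
((B | F) | ((E <-> B) <-> (F & B))) -> (C | E) = True -> True = True
F ^ C = True ^ True = False
F ^ C = True ^ True = False
(F ^ C) <-> (F ^ C) = False <-> False = True
((F ^ C) <-> (F ^ C)) ^ B = True ^ False = True
B <-> C = False <-> True = False
(B <-> C) -> F = False -> True = True
(((F ^ C) <-> (F ^ C)) ^ B) <-> ((B <-> C) -> F) = True <-> True = True
((((F ^ C) <-> (F ^ C)) ^ B) <-> ((B <-> C) -> F)) -> E = True -> True = True
~(((((F ^ C) <-> (F ^ C)) ^ B) <-> ((B <-> C) -> F)) -> E) = ~True = False
(((B | F) | ((E <-> B) <-> (F & B))) -> (C | E)) <-> ~(((((F ^ C) <-> (F ^ C)) ^ B) <-> ((B <-> C) -> F)) -> E) = True <-> False = False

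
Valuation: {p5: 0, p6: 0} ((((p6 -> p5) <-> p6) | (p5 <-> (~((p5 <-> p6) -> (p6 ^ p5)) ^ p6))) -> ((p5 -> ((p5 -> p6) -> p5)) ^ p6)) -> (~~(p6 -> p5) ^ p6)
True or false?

Substituting p5=0, p6=0:
p6 -> p5 = 0 -> 0 = 1
(p6 -> p5) <-> p6 = 1 <-> 0 = 0
p5 <-> p6 = 0 <-> 0 = 1
p6 ^ p5 = 0 ^ 0 = 0
(p5 <-> p6) -> (p6 ^ p5) = 1 -> 0 = 0
~((p5 <-> p6) -> (p6 ^ p5)) = ~0 = 1
~((p5 <-> p6) -> (p6 ^ p5)) ^ p6 = 1 ^ 0 = 1
p5 <-> (~((p5 <-> p6) -> (p6 ^ p5)) ^ p6) = 0 <-> 1 = 0
((p6 -> p5) <-> p6) | (p5 <-> (~((p5 <-> p6) -> (p6 ^ p5)) ^ p6)) = 0 | 0 = 0
p5 -> p6 = 0 -> 0 = 1
(p5 -> p6) -> p5 = 1 -> 0 = 0
p5 -> ((p5 -> p6) -> p5) = 0 -> 0 = 1
(p5 -> ((p5 -> p6) -> p5)) ^ p6 = 1 ^ 0 = 1
(((p6 -> p5) <-> p6) | (p5 <-> (~((p5 <-> p6) -> (p6 ^ p5)) ^ p6))) -> ((p5 -> ((p5 -> p6) -> p5)) ^ p6) = 0 -> 1 = 1
p6 -> p5 = 0 -> 0 = 1
~(p6 -> p5) = ~1 = 0
~~(p6 -> p5) = ~0 = 1
~~(p6 -> p5) ^ p6 = 1 ^ 0 = 1
((((p6 -> p5) <-> p6) | (p5 <-> (~((p5 <-> p6) -> (p6 ^ p5)) ^ p6))) -> ((p5 -> ((p5 -> p6) -> p5)) ^ p6)) -> (~~(p6 -> p5) ^ p6) = 1 -> 1 = 1

1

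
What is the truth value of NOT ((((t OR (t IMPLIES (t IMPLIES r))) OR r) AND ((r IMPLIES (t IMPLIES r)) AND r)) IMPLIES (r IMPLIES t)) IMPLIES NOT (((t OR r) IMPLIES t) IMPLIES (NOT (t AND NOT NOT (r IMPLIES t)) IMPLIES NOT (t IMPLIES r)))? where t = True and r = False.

t IMPLIES r = True IMPLIES False = False
t IMPLIES (t IMPLIES r) = True IMPLIES False = False
t OR (t IMPLIES (t IMPLIES r)) = True OR False = True
(t OR (t IMPLIES (t IMPLIES r))) OR r = True OR False = True
t IMPLIES r = True IMPLIES False = False
r IMPLIES (t IMPLIES r) = False IMPLIES False = True
(r IMPLIES (t IMPLIES r)) AND r = True AND False = False
((t OR (t IMPLIES (t IMPLIES r))) OR r) AND ((r IMPLIES (t IMPLIES r)) AND r) = True AND False = False
r IMPLIES t = False IMPLIES True = True
(((t OR (t IMPLIES (t IMPLIES r))) OR r) AND ((r IMPLIES (t IMPLIES r)) AND r)) IMPLIES (r IMPLIES t) = False IMPLIES True = True
NOT ((((t OR (t IMPLIES (t IMPLIES r))) OR r) AND ((r IMPLIES (t IMPLIES r)) AND r)) IMPLIES (r IMPLIES t)) = NOT True = False
t OR r = True OR False = True
(t OR r) IMPLIES t = True IMPLIES True = True
r IMPLIES t = False IMPLIES True = True
NOT (r IMPLIES t) = NOT True = False
NOT NOT (r IMPLIES t) = NOT False = True
t AND NOT NOT (r IMPLIES t) = True AND True = True
NOT (t AND NOT NOT (r IMPLIES t)) = NOT True = False
t IMPLIES r = True IMPLIES False = False
NOT (t IMPLIES r) = NOT False = True
NOT (t AND NOT NOT (r IMPLIES t)) IMPLIES NOT (t IMPLIES r) = False IMPLIES True = True
((t OR r) IMPLIES t) IMPLIES (NOT (t AND NOT NOT (r IMPLIES t)) IMPLIES NOT (t IMPLIES r)) = True IMPLIES True = True
NOT (((t OR r) IMPLIES t) IMPLIES (NOT (t AND NOT NOT (r IMPLIES t)) IMPLIES NOT (t IMPLIES r))) = NOT True = False
NOT ((((t OR (t IMPLIES (t IMPLIES r))) OR r) AND ((r IMPLIES (t IMPLIES r)) AND r)) IMPLIES (r IMPLIES t)) IMPLIES NOT (((t OR r) IMPLIES t) IMPLIES (NOT (t AND NOT NOT (r IMPLIES t)) IMPLIES NOT (t IMPLIES r))) = False IMPLIES False = True

True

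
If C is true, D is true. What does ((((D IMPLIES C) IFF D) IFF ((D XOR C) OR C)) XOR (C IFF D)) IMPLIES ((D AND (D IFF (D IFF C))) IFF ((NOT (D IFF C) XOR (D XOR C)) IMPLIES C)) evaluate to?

True

D IMPLIES C = True IMPLIES True = True
(D IMPLIES C) IFF D = True IFF True = True
D XOR C = True XOR True = False
(D XOR C) OR C = False OR True = True
((D IMPLIES C) IFF D) IFF ((D XOR C) OR C) = True IFF True = True
C IFF D = True IFF True = True
(((D IMPLIES C) IFF D) IFF ((D XOR C) OR C)) XOR (C IFF D) = True XOR True = False
D IFF C = True IFF True = True
D IFF (D IFF C) = True IFF True = True
D AND (D IFF (D IFF C)) = True AND True = True
D IFF C = True IFF True = True
NOT (D IFF C) = NOT True = False
D XOR C = True XOR True = False
NOT (D IFF C) XOR (D XOR C) = False XOR False = False
(NOT (D IFF C) XOR (D XOR C)) IMPLIES C = False IMPLIES True = True
(D AND (D IFF (D IFF C))) IFF ((NOT (D IFF C) XOR (D XOR C)) IMPLIES C) = True IFF True = True
((((D IMPLIES C) IFF D) IFF ((D XOR C) OR C)) XOR (C IFF D)) IMPLIES ((D AND (D IFF (D IFF C))) IFF ((NOT (D IFF C) XOR (D XOR C)) IMPLIES C)) = False IMPLIES True = True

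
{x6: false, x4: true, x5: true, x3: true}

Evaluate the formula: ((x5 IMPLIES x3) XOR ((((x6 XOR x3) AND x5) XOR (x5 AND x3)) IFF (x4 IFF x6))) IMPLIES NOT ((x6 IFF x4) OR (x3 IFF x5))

true

Substituting x6=false, x4=true, x5=true, x3=true:
x5 IMPLIES x3 = true IMPLIES true = true
x6 XOR x3 = false XOR true = true
(x6 XOR x3) AND x5 = true AND true = true
x5 AND x3 = true AND true = true
((x6 XOR x3) AND x5) XOR (x5 AND x3) = true XOR true = false
x4 IFF x6 = true IFF false = false
(((x6 XOR x3) AND x5) XOR (x5 AND x3)) IFF (x4 IFF x6) = false IFF false = true
(x5 IMPLIES x3) XOR ((((x6 XOR x3) AND x5) XOR (x5 AND x3)) IFF (x4 IFF x6)) = true XOR true = false
x6 IFF x4 = false IFF true = false
x3 IFF x5 = true IFF true = true
(x6 IFF x4) OR (x3 IFF x5) = false OR true = true
NOT ((x6 IFF x4) OR (x3 IFF x5)) = NOT true = false
((x5 IMPLIES x3) XOR ((((x6 XOR x3) AND x5) XOR (x5 AND x3)) IFF (x4 IFF x6))) IMPLIES NOT ((x6 IFF x4) OR (x3 IFF x5)) = false IMPLIES false = true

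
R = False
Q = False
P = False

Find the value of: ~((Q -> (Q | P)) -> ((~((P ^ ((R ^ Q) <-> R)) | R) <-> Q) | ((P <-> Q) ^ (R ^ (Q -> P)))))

Q | P = False | False = False
Q -> (Q | P) = False -> False = True
R ^ Q = False ^ False = False
(R ^ Q) <-> R = False <-> False = True
P ^ ((R ^ Q) <-> R) = False ^ True = True
(P ^ ((R ^ Q) <-> R)) | R = True | False = True
~((P ^ ((R ^ Q) <-> R)) | R) = ~True = False
~((P ^ ((R ^ Q) <-> R)) | R) <-> Q = False <-> False = True
P <-> Q = False <-> False = True
Q -> P = False -> False = True
R ^ (Q -> P) = False ^ True = True
(P <-> Q) ^ (R ^ (Q -> P)) = True ^ True = False
(~((P ^ ((R ^ Q) <-> R)) | R) <-> Q) | ((P <-> Q) ^ (R ^ (Q -> P))) = True | False = True
(Q -> (Q | P)) -> ((~((P ^ ((R ^ Q) <-> R)) | R) <-> Q) | ((P <-> Q) ^ (R ^ (Q -> P)))) = True -> True = True
~((Q -> (Q | P)) -> ((~((P ^ ((R ^ Q) <-> R)) | R) <-> Q) | ((P <-> Q) ^ (R ^ (Q -> P))))) = ~True = False

False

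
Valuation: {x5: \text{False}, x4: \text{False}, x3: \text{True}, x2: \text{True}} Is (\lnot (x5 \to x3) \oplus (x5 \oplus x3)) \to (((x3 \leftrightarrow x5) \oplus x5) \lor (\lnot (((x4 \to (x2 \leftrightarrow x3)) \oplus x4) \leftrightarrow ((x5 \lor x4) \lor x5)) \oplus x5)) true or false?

\text{True}

x5 \to x3 = \text{False} \to \text{True} = \text{True}
\lnot (x5 \to x3) = \lnot \text{True} = \text{False}
x5 \oplus x3 = \text{False} \oplus \text{True} = \text{True}
\lnot (x5 \to x3) \oplus (x5 \oplus x3) = \text{False} \oplus \text{True} = \text{True}
x3 \leftrightarrow x5 = \text{True} \leftrightarrow \text{False} = \text{False}
(x3 \leftrightarrow x5) \oplus x5 = \text{False} \oplus \text{False} = \text{False}
x2 \leftrightarrow x3 = \text{True} \leftrightarrow \text{True} = \text{True}
x4 \to (x2 \leftrightarrow x3) = \text{False} \to \text{True} = \text{True}
(x4 \to (x2 \leftrightarrow x3)) \oplus x4 = \text{True} \oplus \text{False} = \text{True}
x5 \lor x4 = \text{False} \lor \text{False} = \text{False}
(x5 \lor x4) \lor x5 = \text{False} \lor \text{False} = \text{False}
((x4 \to (x2 \leftrightarrow x3)) \oplus x4) \leftrightarrow ((x5 \lor x4) \lor x5) = \text{True} \leftrightarrow \text{False} = \text{False}
\lnot (((x4 \to (x2 \leftrightarrow x3)) \oplus x4) \leftrightarrow ((x5 \lor x4) \lor x5)) = \lnot \text{False} = \text{True}
\lnot (((x4 \to (x2 \leftrightarrow x3)) \oplus x4) \leftrightarrow ((x5 \lor x4) \lor x5)) \oplus x5 = \text{True} \oplus \text{False} = \text{True}
((x3 \leftrightarrow x5) \oplus x5) \lor (\lnot (((x4 \to (x2 \leftrightarrow x3)) \oplus x4) \leftrightarrow ((x5 \lor x4) \lor x5)) \oplus x5) = \text{False} \lor \text{True} = \text{True}
(\lnot (x5 \to x3) \oplus (x5 \oplus x3)) \to (((x3 \leftrightarrow x5) \oplus x5) \lor (\lnot (((x4 \to (x2 \leftrightarrow x3)) \oplus x4) \leftrightarrow ((x5 \lor x4) \lor x5)) \oplus x5)) = \text{True} \to \text{True} = \text{True}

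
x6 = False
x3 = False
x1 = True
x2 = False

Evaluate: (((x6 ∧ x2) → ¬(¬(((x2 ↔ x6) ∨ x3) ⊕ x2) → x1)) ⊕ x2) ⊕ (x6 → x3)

False

x6 ∧ x2 = False ∧ False = False
x2 ↔ x6 = False ↔ False = True
(x2 ↔ x6) ∨ x3 = True ∨ False = True
((x2 ↔ x6) ∨ x3) ⊕ x2 = True ⊕ False = True
¬(((x2 ↔ x6) ∨ x3) ⊕ x2) = ¬True = False
¬(((x2 ↔ x6) ∨ x3) ⊕ x2) → x1 = False → True = True
¬(¬(((x2 ↔ x6) ∨ x3) ⊕ x2) → x1) = ¬True = False
(x6 ∧ x2) → ¬(¬(((x2 ↔ x6) ∨ x3) ⊕ x2) → x1) = False → False = True
((x6 ∧ x2) → ¬(¬(((x2 ↔ x6) ∨ x3) ⊕ x2) → x1)) ⊕ x2 = True ⊕ False = True
x6 → x3 = False → False = True
(((x6 ∧ x2) → ¬(¬(((x2 ↔ x6) ∨ x3) ⊕ x2) → x1)) ⊕ x2) ⊕ (x6 → x3) = True ⊕ True = False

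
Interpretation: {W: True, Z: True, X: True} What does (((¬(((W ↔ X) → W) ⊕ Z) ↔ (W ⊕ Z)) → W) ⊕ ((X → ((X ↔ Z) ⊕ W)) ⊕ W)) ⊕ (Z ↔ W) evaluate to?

Substituting W=True, Z=True, X=True:
W ↔ X = True ↔ True = True
(W ↔ X) → W = True → True = True
((W ↔ X) → W) ⊕ Z = True ⊕ True = False
¬(((W ↔ X) → W) ⊕ Z) = ¬False = True
W ⊕ Z = True ⊕ True = False
¬(((W ↔ X) → W) ⊕ Z) ↔ (W ⊕ Z) = True ↔ False = False
(¬(((W ↔ X) → W) ⊕ Z) ↔ (W ⊕ Z)) → W = False → True = True
X ↔ Z = True ↔ True = True
(X ↔ Z) ⊕ W = True ⊕ True = False
X → ((X ↔ Z) ⊕ W) = True → False = False
(X → ((X ↔ Z) ⊕ W)) ⊕ W = False ⊕ True = True
((¬(((W ↔ X) → W) ⊕ Z) ↔ (W ⊕ Z)) → W) ⊕ ((X → ((X ↔ Z) ⊕ W)) ⊕ W) = True ⊕ True = False
Z ↔ W = True ↔ True = True
(((¬(((W ↔ X) → W) ⊕ Z) ↔ (W ⊕ Z)) → W) ⊕ ((X → ((X ↔ Z) ⊕ W)) ⊕ W)) ⊕ (Z ↔ W) = False ⊕ True = True

True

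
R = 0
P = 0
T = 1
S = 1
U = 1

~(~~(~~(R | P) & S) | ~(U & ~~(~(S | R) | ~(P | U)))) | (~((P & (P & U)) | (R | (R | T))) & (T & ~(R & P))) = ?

0

R | P = 0 | 0 = 0
~(R | P) = ~0 = 1
~~(R | P) = ~1 = 0
~~(R | P) & S = 0 & 1 = 0
~(~~(R | P) & S) = ~0 = 1
~~(~~(R | P) & S) = ~1 = 0
S | R = 1 | 0 = 1
~(S | R) = ~1 = 0
P | U = 0 | 1 = 1
~(P | U) = ~1 = 0
~(S | R) | ~(P | U) = 0 | 0 = 0
~(~(S | R) | ~(P | U)) = ~0 = 1
~~(~(S | R) | ~(P | U)) = ~1 = 0
U & ~~(~(S | R) | ~(P | U)) = 1 & 0 = 0
~(U & ~~(~(S | R) | ~(P | U))) = ~0 = 1
~~(~~(R | P) & S) | ~(U & ~~(~(S | R) | ~(P | U))) = 0 | 1 = 1
~(~~(~~(R | P) & S) | ~(U & ~~(~(S | R) | ~(P | U)))) = ~1 = 0
P & U = 0 & 1 = 0
P & (P & U) = 0 & 0 = 0
R | T = 0 | 1 = 1
R | (R | T) = 0 | 1 = 1
(P & (P & U)) | (R | (R | T)) = 0 | 1 = 1
~((P & (P & U)) | (R | (R | T))) = ~1 = 0
R & P = 0 & 0 = 0
~(R & P) = ~0 = 1
T & ~(R & P) = 1 & 1 = 1
~((P & (P & U)) | (R | (R | T))) & (T & ~(R & P)) = 0 & 1 = 0
~(~~(~~(R | P) & S) | ~(U & ~~(~(S | R) | ~(P | U)))) | (~((P & (P & U)) | (R | (R | T))) & (T & ~(R & P))) = 0 | 0 = 0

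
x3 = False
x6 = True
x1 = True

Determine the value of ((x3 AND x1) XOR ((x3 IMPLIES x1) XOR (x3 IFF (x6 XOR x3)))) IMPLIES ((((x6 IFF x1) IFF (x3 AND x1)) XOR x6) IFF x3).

False

x3 AND x1 = False AND True = False
x3 IMPLIES x1 = False IMPLIES True = True
x6 XOR x3 = True XOR False = True
x3 IFF (x6 XOR x3) = False IFF True = False
(x3 IMPLIES x1) XOR (x3 IFF (x6 XOR x3)) = True XOR False = True
(x3 AND x1) XOR ((x3 IMPLIES x1) XOR (x3 IFF (x6 XOR x3))) = False XOR True = True
x6 IFF x1 = True IFF True = True
x3 AND x1 = False AND True = False
(x6 IFF x1) IFF (x3 AND x1) = True IFF False = False
((x6 IFF x1) IFF (x3 AND x1)) XOR x6 = False XOR True = True
(((x6 IFF x1) IFF (x3 AND x1)) XOR x6) IFF x3 = True IFF False = False
((x3 AND x1) XOR ((x3 IMPLIES x1) XOR (x3 IFF (x6 XOR x3)))) IMPLIES ((((x6 IFF x1) IFF (x3 AND x1)) XOR x6) IFF x3) = True IMPLIES False = False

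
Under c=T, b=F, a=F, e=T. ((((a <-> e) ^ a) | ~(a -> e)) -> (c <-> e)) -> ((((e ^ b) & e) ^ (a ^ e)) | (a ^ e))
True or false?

Substituting c=T, b=F, a=F, e=T:
a <-> e = F <-> T = F
(a <-> e) ^ a = F ^ F = F
a -> e = F -> T = T
~(a -> e) = ~T = F
((a <-> e) ^ a) | ~(a -> e) = F | F = F
c <-> e = T <-> T = T
(((a <-> e) ^ a) | ~(a -> e)) -> (c <-> e) = F -> T = T
e ^ b = T ^ F = T
(e ^ b) & e = T & T = T
a ^ e = F ^ T = T
((e ^ b) & e) ^ (a ^ e) = T ^ T = F
a ^ e = F ^ T = T
(((e ^ b) & e) ^ (a ^ e)) | (a ^ e) = F | T = T
((((a <-> e) ^ a) | ~(a -> e)) -> (c <-> e)) -> ((((e ^ b) & e) ^ (a ^ e)) | (a ^ e)) = T -> T = T

T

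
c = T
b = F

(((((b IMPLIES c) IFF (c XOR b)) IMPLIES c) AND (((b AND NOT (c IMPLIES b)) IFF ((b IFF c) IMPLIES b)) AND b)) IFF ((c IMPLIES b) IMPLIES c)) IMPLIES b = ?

Substituting c=T, b=F:
b IMPLIES c = F IMPLIES T = T
c XOR b = T XOR F = T
(b IMPLIES c) IFF (c XOR b) = T IFF T = T
((b IMPLIES c) IFF (c XOR b)) IMPLIES c = T IMPLIES T = T
c IMPLIES b = T IMPLIES F = F
NOT (c IMPLIES b) = NOT F = T
b AND NOT (c IMPLIES b) = F AND T = F
b IFF c = F IFF T = F
(b IFF c) IMPLIES b = F IMPLIES F = T
(b AND NOT (c IMPLIES b)) IFF ((b IFF c) IMPLIES b) = F IFF T = F
((b AND NOT (c IMPLIES b)) IFF ((b IFF c) IMPLIES b)) AND b = F AND F = F
(((b IMPLIES c) IFF (c XOR b)) IMPLIES c) AND (((b AND NOT (c IMPLIES b)) IFF ((b IFF c) IMPLIES b)) AND b) = T AND F = F
c IMPLIES b = T IMPLIES F = F
(c IMPLIES b) IMPLIES c = F IMPLIES T = T
((((b IMPLIES c) IFF (c XOR b)) IMPLIES c) AND (((b AND NOT (c IMPLIES b)) IFF ((b IFF c) IMPLIES b)) AND b)) IFF ((c IMPLIES b) IMPLIES c) = F IFF T = F
(((((b IMPLIES c) IFF (c XOR b)) IMPLIES c) AND (((b AND NOT (c IMPLIES b)) IFF ((b IFF c) IMPLIES b)) AND b)) IFF ((c IMPLIES b) IMPLIES c)) IMPLIES b = F IMPLIES F = T

T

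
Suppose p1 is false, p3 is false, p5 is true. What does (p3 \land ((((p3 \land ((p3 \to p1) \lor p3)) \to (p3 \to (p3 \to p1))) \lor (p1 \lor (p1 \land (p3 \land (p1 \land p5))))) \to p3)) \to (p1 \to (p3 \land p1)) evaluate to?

Substituting p1=\text{False}, p3=\text{False}, p5=\text{True}:
p3 \to p1 = \text{False} \to \text{False} = \text{True}
(p3 \to p1) \lor p3 = \text{True} \lor \text{False} = \text{True}
p3 \land ((p3 \to p1) \lor p3) = \text{False} \land \text{True} = \text{False}
p3 \to p1 = \text{False} \to \text{False} = \text{True}
p3 \to (p3 \to p1) = \text{False} \to \text{True} = \text{True}
(p3 \land ((p3 \to p1) \lor p3)) \to (p3 \to (p3 \to p1)) = \text{False} \to \text{True} = \text{True}
p1 \land p5 = \text{False} \land \text{True} = \text{False}
p3 \land (p1 \land p5) = \text{False} \land \text{False} = \text{False}
p1 \land (p3 \land (p1 \land p5)) = \text{False} \land \text{False} = \text{False}
p1 \lor (p1 \land (p3 \land (p1 \land p5))) = \text{False} \lor \text{False} = \text{False}
((p3 \land ((p3 \to p1) \lor p3)) \to (p3 \to (p3 \to p1))) \lor (p1 \lor (p1 \land (p3 \land (p1 \land p5)))) = \text{True} \lor \text{False} = \text{True}
(((p3 \land ((p3 \to p1) \lor p3)) \to (p3 \to (p3 \to p1))) \lor (p1 \lor (p1 \land (p3 \land (p1 \land p5))))) \to p3 = \text{True} \to \text{False} = \text{False}
p3 \land ((((p3 \land ((p3 \to p1) \lor p3)) \to (p3 \to (p3 \to p1))) \lor (p1 \lor (p1 \land (p3 \land (p1 \land p5))))) \to p3) = \text{False} \land \text{False} = \text{False}
p3 \land p1 = \text{False} \land \text{False} = \text{False}
p1 \to (p3 \land p1) = \text{False} \to \text{False} = \text{True}
(p3 \land ((((p3 \land ((p3 \to p1) \lor p3)) \to (p3 \to (p3 \to p1))) \lor (p1 \lor (p1 \land (p3 \land (p1 \land p5))))) \to p3)) \to (p1 \to (p3 \land p1)) = \text{False} \to \text{True} = \text{True}

\text{True}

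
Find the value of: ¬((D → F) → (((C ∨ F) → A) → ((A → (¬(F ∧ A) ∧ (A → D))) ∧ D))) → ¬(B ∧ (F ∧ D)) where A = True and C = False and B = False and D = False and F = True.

Substituting A=True, C=False, B=False, D=False, F=True:
D → F = False → True = True
C ∨ F = False ∨ True = True
(C ∨ F) → A = True → True = True
F ∧ A = True ∧ True = True
¬(F ∧ A) = ¬True = False
A → D = True → False = False
¬(F ∧ A) ∧ (A → D) = False ∧ False = False
A → (¬(F ∧ A) ∧ (A → D)) = True → False = False
(A → (¬(F ∧ A) ∧ (A → D))) ∧ D = False ∧ False = False
((C ∨ F) → A) → ((A → (¬(F ∧ A) ∧ (A → D))) ∧ D) = True → False = False
(D → F) → (((C ∨ F) → A) → ((A → (¬(F ∧ A) ∧ (A → D))) ∧ D)) = True → False = False
¬((D → F) → (((C ∨ F) → A) → ((A → (¬(F ∧ A) ∧ (A → D))) ∧ D))) = ¬False = True
F ∧ D = True ∧ False = False
B ∧ (F ∧ D) = False ∧ False = False
¬(B ∧ (F ∧ D)) = ¬False = True
¬((D → F) → (((C ∨ F) → A) → ((A → (¬(F ∧ A) ∧ (A → D))) ∧ D))) → ¬(B ∧ (F ∧ D)) = True → True = True

True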